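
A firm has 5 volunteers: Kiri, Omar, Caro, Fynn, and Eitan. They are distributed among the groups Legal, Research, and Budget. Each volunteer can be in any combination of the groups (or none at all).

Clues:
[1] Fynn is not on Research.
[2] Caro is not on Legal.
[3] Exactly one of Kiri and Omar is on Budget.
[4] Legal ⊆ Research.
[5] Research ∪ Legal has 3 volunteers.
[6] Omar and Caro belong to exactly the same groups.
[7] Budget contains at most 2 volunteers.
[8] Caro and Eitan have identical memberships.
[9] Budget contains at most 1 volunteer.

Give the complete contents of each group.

Legal = {}; Research = {Caro, Eitan, Omar}; Budget = {Kiri}

From (1): Fynn ∉ Research.
From (2): Caro ∉ Legal.
(4) contrapositive: Fynn ∉ Legal.
(6): Omar matches Caro: Omar ∉ Legal.
(8): Eitan matches Caro: Eitan ∉ Legal.
Suppose Kiri ∈ Legal: no assignment then satisfies all the clues, so Kiri ∉ Legal.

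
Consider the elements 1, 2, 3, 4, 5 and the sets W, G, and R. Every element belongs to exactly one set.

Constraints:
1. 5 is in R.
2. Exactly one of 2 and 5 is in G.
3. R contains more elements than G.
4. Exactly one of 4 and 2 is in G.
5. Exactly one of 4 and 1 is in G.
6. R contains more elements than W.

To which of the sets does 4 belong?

4: R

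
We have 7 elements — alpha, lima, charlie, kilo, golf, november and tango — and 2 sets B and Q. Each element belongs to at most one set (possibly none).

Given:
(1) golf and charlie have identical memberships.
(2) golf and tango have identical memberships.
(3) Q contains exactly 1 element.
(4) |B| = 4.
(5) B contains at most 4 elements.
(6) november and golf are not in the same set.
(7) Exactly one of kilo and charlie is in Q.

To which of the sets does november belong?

november: none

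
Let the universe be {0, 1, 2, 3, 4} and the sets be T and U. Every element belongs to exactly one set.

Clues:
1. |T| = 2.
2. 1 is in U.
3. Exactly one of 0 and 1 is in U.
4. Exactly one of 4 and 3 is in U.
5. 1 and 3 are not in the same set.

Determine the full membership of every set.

T = {0, 3}; U = {1, 2, 4}

From (2): 1 ∈ U.
(3) (exactly one): 0 ∉ U.
(5): 3 ∉ U.
Only one set left: 0 ∈ T.
Only one set left: 3 ∈ T.
(1): T already has 2, so the rest are out.
(4) (exactly one): 4 ∈ U.
Only one set left: 2 ∈ U.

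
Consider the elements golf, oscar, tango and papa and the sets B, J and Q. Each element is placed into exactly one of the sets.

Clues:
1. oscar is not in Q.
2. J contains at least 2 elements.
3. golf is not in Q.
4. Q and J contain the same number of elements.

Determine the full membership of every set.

B = {}; J = {golf, oscar}; Q = {papa, tango}

From (1): oscar ∉ Q.
From (3): golf ∉ Q.
Suppose golf ∈ B: no assignment then satisfies all the clues, so golf ∉ B.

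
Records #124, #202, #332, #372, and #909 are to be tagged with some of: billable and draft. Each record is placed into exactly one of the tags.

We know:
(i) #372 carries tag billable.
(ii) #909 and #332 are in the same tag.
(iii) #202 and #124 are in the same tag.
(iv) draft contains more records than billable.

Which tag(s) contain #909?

From (i): #372 ∈ billable.
Suppose #909 ∈ billable: no assignment then satisfies all the clues, so #909 ∉ billable.

#909: draft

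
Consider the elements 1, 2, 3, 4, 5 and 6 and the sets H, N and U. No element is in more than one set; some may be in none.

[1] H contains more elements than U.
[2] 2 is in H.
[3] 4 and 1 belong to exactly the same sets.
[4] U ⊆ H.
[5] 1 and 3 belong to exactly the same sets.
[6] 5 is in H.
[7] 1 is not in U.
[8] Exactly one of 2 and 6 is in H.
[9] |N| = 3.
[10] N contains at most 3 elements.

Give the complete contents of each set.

H = {2, 5}; N = {1, 3, 4}; U = {}

From (2): 2 ∈ H.
From (6): 5 ∈ H.
From (7): 1 ∉ U.
(3): 4 matches 1: 4 ∉ U.
(5): 3 matches 1: 3 ∉ U.
(8) (exactly one): 6 ∉ H.
(4) contrapositive: 6 ∉ U.
Suppose 1 ∈ H: no assignment then satisfies all the clues, so 1 ∉ H.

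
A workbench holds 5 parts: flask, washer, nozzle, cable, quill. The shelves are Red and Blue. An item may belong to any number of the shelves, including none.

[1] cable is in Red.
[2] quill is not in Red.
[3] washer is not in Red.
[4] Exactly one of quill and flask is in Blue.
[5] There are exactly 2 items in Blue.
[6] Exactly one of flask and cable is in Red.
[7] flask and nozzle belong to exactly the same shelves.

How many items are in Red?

1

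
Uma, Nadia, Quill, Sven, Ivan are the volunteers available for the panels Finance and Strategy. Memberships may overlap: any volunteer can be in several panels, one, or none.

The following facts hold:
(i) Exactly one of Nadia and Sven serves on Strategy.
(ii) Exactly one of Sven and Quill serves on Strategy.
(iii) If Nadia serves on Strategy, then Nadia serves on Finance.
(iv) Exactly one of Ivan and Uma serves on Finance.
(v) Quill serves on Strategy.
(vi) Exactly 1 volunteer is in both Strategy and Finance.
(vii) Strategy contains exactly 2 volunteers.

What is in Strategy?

Strategy = {Nadia, Quill}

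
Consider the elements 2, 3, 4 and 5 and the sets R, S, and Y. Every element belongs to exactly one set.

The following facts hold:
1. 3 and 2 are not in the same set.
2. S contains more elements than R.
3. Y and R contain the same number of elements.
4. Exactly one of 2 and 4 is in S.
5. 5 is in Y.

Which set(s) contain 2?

2: R

From (5): 5 ∈ Y.
Suppose 2 ∉ R: no assignment then satisfies all the clues, so 2 ∈ R.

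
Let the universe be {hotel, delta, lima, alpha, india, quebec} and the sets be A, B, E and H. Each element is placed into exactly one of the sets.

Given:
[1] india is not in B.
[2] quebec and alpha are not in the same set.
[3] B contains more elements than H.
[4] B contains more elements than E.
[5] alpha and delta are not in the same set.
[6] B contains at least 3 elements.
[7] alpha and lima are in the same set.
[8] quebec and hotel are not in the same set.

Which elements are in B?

B = {alpha, hotel, lima}

From (1): india ∉ B.
Suppose hotel ∉ B: no assignment then satisfies all the clues, so hotel ∈ B.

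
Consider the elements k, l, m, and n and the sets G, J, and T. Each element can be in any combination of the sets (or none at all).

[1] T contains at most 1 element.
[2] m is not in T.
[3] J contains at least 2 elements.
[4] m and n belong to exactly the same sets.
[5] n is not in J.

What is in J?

From (2): m ∉ T.
From (5): n ∉ J.
(4): m matches n: m ∉ J.
(4): n matches m: n ∉ T.
(3): only 2 candidates remain for J, so all are in.

J = {k, l}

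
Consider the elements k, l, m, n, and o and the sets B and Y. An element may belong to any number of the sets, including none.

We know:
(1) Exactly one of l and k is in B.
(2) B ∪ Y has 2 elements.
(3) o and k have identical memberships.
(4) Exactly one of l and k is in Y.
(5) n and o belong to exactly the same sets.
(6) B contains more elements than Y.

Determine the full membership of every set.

B = {l, m}; Y = {l}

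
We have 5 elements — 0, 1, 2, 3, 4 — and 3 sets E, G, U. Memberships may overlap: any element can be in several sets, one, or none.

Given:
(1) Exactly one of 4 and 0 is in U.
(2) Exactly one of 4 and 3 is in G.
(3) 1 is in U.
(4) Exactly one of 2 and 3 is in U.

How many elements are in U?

3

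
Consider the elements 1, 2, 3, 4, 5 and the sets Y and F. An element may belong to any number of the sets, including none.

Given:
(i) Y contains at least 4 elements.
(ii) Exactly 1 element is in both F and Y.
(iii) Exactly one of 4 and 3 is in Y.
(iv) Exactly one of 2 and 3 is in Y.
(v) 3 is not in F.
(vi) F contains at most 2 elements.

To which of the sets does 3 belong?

3: none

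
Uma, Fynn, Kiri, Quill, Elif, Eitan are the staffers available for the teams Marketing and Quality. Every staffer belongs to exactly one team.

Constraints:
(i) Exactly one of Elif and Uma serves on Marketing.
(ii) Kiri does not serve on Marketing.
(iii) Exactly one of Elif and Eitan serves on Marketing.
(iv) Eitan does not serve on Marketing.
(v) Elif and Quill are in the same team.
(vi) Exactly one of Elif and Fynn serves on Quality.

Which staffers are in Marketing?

Marketing = {Elif, Quill}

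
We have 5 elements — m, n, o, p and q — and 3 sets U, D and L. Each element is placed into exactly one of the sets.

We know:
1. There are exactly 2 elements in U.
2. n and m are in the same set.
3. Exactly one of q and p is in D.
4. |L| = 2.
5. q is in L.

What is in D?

From (5): q ∈ L.
(3) (exactly one): p ∈ D.
Suppose m ∈ D: no assignment then satisfies all the clues, so m ∉ D.

D = {p}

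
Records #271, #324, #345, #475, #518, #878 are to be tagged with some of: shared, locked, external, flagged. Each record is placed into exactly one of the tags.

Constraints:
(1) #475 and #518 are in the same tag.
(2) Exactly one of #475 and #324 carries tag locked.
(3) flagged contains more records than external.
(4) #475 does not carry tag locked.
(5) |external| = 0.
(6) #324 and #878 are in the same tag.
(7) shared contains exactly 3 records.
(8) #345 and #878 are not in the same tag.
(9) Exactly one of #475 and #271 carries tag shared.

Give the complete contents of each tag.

shared = {#345, #475, #518}; locked = {#324, #878}; external = {}; flagged = {#271}

From (4): #475 ∉ locked.
(1): #518 matches #475: #518 ∉ locked.
(2) (exactly one): #324 ∈ locked.
(5): external already has 0, so the rest are out.
(6): #878 matches #324: #878 ∉ shared.
(6): #878 matches #324: #878 ∈ locked.
(8): #345 ∉ locked.
Suppose #271 ∈ shared: no assignment then satisfies all the clues, so #271 ∉ shared.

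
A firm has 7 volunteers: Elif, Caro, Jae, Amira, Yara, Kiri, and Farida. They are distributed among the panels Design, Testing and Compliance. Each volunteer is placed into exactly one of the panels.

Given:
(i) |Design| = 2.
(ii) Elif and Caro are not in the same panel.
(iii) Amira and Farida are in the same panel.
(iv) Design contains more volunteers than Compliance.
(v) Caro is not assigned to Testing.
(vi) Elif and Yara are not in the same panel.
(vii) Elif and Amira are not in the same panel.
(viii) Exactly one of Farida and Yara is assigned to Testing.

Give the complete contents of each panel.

Design = {Caro, Yara}; Testing = {Amira, Farida, Jae, Kiri}; Compliance = {Elif}

From (v): Caro ∉ Testing.
Suppose Elif ∈ Design: no assignment then satisfies all the clues, so Elif ∉ Design.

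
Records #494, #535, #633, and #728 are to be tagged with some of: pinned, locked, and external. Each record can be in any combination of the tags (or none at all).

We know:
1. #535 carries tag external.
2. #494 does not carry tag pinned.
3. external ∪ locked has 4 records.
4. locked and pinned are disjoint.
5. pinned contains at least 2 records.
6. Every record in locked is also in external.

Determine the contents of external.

external = {#494, #535, #633, #728}

From (1): #535 ∈ external.
From (2): #494 ∉ pinned.
Suppose #494 ∉ external: no assignment then satisfies all the clues, so #494 ∈ external.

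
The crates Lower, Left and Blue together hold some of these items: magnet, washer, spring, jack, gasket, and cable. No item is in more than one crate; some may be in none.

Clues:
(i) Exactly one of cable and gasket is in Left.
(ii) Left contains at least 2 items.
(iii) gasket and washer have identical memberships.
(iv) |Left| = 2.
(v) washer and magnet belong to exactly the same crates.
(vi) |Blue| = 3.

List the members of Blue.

Blue = {gasket, magnet, washer}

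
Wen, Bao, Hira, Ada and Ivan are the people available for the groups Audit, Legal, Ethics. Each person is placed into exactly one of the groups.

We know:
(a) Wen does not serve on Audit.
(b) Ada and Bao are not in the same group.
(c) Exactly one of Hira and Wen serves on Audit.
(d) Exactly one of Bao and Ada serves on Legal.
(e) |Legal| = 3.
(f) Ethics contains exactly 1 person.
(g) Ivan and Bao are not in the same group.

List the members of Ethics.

Ethics = {Bao}

From (a): Wen ∉ Audit.
(c) (exactly one): Hira ∈ Audit.
Suppose Wen ∈ Ethics: no assignment then satisfies all the clues, so Wen ∉ Ethics.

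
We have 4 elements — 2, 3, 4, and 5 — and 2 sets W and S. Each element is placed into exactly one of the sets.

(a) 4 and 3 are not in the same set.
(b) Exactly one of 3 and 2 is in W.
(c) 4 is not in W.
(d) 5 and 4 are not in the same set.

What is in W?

From (c): 4 ∉ W.
Only one set left: 4 ∈ S.
(a): 3 ∉ S.
(d): 5 ∉ S.
Only one set left: 3 ∈ W.
Only one set left: 5 ∈ W.
(b) (exactly one): 2 ∉ W.
Only one set left: 2 ∈ S.

W = {3, 5}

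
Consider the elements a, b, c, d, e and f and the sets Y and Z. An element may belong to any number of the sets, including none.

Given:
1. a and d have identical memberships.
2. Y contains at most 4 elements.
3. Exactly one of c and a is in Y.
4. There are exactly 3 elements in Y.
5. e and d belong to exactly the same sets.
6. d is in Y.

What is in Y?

Y = {a, d, e}

From (6): d ∈ Y.
(1): a matches d: a ∈ Y.
(3) (exactly one): c ∉ Y.
(5): e matches d: e ∈ Y.
(4): Y already has 3, so the rest are out.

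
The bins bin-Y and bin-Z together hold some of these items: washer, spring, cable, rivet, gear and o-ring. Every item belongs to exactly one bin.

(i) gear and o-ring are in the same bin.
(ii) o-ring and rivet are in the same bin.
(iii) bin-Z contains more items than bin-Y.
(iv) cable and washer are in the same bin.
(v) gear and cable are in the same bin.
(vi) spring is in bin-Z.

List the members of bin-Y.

bin-Y = {}

From (vi): spring ∈ bin-Z.
Suppose washer ∈ bin-Y: no assignment then satisfies all the clues, so washer ∉ bin-Y.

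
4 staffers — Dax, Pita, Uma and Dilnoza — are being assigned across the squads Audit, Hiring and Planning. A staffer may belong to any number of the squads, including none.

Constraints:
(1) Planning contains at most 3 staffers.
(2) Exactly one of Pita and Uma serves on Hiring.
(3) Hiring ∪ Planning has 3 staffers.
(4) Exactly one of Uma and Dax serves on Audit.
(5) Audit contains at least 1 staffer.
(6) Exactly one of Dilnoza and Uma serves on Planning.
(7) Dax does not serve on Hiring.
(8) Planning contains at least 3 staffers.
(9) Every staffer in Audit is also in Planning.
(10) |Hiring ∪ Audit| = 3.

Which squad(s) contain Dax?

Dax: Audit, Planning

From (7): Dax ∉ Hiring.
Suppose Dax ∉ Audit: no assignment then satisfies all the clues, so Dax ∈ Audit.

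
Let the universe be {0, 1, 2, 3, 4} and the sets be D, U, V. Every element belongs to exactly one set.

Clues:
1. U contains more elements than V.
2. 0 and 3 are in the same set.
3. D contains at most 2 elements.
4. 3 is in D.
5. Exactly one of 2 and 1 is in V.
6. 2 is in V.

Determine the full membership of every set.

D = {0, 3}; U = {1, 4}; V = {2}

From (4): 3 ∈ D.
From (6): 2 ∈ V.
(2): 0 matches 3: 0 ∈ D.
(3): D already has 2, so the rest are out.
(5) (exactly one): 1 ∉ V.
Only one set left: 1 ∈ U.
Suppose 4 ∉ U: no assignment then satisfies all the clues, so 4 ∈ U.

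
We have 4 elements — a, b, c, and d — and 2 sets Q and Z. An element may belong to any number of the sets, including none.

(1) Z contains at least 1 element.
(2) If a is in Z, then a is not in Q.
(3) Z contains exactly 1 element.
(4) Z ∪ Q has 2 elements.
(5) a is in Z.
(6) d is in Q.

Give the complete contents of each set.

Q = {d}; Z = {a}

From (5): a ∈ Z.
From (6): d ∈ Q.
(2): a ∉ Q.
(3): Z already has 1, so the rest are out.
Suppose b ∈ Q: no assignment then satisfies all the clues, so b ∉ Q.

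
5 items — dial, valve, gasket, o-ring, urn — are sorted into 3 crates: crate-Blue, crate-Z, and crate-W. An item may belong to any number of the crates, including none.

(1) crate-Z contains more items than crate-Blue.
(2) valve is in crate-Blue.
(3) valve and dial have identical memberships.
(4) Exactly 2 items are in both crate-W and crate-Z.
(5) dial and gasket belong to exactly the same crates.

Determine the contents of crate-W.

crate-W = {o-ring, urn}

From (2): valve ∈ crate-Blue.
(3): dial matches valve: dial ∈ crate-Blue.
(5): gasket matches dial: gasket ∈ crate-Blue.
Suppose dial ∈ crate-W: no assignment then satisfies all the clues, so dial ∉ crate-W.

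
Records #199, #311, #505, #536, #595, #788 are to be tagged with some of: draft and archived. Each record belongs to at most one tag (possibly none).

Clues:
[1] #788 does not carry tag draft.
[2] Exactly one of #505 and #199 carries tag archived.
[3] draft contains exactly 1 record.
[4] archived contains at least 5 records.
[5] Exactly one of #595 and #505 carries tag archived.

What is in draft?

draft = {#505}

From (1): #788 ∉ draft.
Suppose #199 ∈ draft: no assignment then satisfies all the clues, so #199 ∉ draft.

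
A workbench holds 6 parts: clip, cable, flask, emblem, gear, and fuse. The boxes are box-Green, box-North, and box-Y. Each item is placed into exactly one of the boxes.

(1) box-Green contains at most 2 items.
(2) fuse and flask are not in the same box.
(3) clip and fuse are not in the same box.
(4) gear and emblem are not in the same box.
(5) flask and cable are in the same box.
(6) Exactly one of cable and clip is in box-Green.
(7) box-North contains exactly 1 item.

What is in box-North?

box-North = {fuse}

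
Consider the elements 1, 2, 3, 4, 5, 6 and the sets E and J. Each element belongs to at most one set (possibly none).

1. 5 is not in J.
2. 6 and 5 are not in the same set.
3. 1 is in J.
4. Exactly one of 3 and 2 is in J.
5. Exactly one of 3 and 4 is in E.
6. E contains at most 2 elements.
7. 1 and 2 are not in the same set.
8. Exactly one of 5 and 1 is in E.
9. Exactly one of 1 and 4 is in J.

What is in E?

From (1): 5 ∉ J.
From (3): 1 ∈ J.
(7): 2 ∉ J.
(8) (exactly one): 5 ∈ E.
(9) (exactly one): 4 ∉ J.
(2): 6 ∉ E.
(4) (exactly one): 3 ∈ J.
(5) (exactly one): 4 ∈ E.
(6): E already has 2, so the rest are out.

E = {4, 5}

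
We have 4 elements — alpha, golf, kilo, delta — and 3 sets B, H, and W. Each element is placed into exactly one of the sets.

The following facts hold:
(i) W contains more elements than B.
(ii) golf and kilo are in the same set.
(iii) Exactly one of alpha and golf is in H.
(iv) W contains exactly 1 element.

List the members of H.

H = {delta, golf, kilo}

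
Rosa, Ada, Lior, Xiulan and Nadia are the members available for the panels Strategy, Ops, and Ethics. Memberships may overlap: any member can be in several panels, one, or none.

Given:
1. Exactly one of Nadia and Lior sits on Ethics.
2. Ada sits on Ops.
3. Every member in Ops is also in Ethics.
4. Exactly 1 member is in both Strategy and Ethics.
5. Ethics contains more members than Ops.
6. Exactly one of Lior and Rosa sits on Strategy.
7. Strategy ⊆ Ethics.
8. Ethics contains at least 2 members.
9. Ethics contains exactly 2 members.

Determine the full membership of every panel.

From (2): Ada ∈ Ops.
(3) with Ada ∈ Ops: Ada ∈ Ethics.
Suppose Rosa ∈ Strategy: no assignment then satisfies all the clues, so Rosa ∉ Strategy.

Strategy = {Lior}; Ops = {Ada}; Ethics = {Ada, Lior}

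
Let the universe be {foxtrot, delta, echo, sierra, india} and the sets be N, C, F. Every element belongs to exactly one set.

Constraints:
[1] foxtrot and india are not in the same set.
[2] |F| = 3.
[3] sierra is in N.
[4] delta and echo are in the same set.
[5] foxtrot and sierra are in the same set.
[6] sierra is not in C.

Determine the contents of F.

F = {delta, echo, india}

From (3): sierra ∈ N.
(5): foxtrot matches sierra: foxtrot ∈ N.
(1): india ∉ N.
(2): only 3 candidates remain for F, so all are in.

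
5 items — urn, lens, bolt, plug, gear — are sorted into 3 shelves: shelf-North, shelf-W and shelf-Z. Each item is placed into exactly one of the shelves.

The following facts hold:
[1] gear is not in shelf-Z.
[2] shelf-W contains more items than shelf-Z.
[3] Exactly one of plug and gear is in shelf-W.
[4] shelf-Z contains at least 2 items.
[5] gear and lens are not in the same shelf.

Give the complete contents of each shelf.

From (1): gear ∉ shelf-Z.
Suppose urn ∈ shelf-North: no assignment then satisfies all the clues, so urn ∉ shelf-North.

shelf-North = {}; shelf-W = {bolt, gear, urn}; shelf-Z = {lens, plug}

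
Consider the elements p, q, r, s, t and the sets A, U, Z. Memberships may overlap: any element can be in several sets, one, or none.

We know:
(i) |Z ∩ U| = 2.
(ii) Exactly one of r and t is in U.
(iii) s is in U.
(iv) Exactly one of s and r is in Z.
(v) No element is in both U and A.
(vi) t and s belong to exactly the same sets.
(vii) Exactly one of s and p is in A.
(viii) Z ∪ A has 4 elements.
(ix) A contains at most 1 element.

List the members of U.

From (iii): s ∈ U.
(v) (disjoint): s ∉ A.
(vi): t matches s: t ∉ A.
(vi): t matches s: t ∈ U.
(vii) (exactly one): p ∈ A.
(ix): A already has 1, so the rest are out.
(ii) (exactly one): r ∉ U.
(v) (disjoint): p ∉ U.
Suppose q ∈ U: no assignment then satisfies all the clues, so q ∉ U.

U = {s, t}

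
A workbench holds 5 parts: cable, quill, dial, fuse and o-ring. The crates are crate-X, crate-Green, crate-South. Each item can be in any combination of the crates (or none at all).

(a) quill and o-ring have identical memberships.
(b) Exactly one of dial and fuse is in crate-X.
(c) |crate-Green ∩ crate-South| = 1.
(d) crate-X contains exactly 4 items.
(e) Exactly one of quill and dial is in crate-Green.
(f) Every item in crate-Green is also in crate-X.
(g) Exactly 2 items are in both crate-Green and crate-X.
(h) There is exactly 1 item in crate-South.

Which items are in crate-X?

crate-X = {cable, dial, o-ring, quill}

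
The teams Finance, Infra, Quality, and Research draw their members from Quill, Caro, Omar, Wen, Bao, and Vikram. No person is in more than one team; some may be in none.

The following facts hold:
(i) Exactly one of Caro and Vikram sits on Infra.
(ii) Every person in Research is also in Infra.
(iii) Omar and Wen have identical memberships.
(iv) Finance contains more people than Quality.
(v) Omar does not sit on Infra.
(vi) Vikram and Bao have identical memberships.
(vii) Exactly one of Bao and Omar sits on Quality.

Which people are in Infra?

Infra = {Caro}

From (v): Omar ∉ Infra.
(ii) contrapositive: Omar ∉ Research.
(iii): Wen matches Omar: Wen ∉ Infra.
(iii): Wen matches Omar: Wen ∉ Research.
Suppose Quill ∈ Infra: no assignment then satisfies all the clues, so Quill ∉ Infra.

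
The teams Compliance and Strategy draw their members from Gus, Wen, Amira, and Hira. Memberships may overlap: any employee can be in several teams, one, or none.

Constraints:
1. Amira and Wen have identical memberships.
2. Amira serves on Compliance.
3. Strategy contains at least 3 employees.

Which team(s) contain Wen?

From (2): Amira ∈ Compliance.
(1): Wen matches Amira: Wen ∈ Compliance.
Suppose Wen ∉ Strategy: no assignment then satisfies all the clues, so Wen ∈ Strategy.

Wen: Compliance, Strategy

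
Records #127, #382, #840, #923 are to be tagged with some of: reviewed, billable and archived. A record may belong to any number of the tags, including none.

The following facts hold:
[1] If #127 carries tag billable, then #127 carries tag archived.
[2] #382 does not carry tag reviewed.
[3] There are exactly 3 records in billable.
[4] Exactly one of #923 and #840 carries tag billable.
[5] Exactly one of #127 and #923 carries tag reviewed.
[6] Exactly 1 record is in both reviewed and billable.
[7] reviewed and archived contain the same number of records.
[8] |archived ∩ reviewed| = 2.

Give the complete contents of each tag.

reviewed = {#127, #840}; billable = {#127, #382, #923}; archived = {#127, #840}

From (2): #382 ∉ reviewed.
Suppose #127 ∉ reviewed: no assignment then satisfies all the clues, so #127 ∈ reviewed.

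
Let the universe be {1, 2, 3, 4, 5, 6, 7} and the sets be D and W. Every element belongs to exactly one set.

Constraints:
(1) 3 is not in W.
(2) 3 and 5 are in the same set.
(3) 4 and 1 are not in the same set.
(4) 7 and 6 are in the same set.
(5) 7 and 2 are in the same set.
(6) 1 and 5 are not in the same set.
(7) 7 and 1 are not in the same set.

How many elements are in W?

1

From (1): 3 ∉ W.
(2): 5 matches 3: 5 ∉ W.
Only one set left: 3 ∈ D.
Only one set left: 5 ∈ D.
(6): 1 ∉ D.
Only one set left: 1 ∈ W.
(3): 4 ∉ W.
(7): 7 ∉ W.
Only one set left: 4 ∈ D.
Only one set left: 7 ∈ D.
(4): 6 matches 7: 6 ∈ D.
(5): 2 matches 7: 2 ∈ D.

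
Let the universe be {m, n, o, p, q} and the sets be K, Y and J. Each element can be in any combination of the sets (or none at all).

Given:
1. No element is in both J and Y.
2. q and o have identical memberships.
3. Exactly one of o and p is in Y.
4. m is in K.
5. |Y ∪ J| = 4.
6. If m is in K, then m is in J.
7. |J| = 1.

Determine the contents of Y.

Y = {n, o, q}

From (4): m ∈ K.
(6): m ∈ J.
(7): J already has 1, so the rest are out.
(1) (disjoint): m ∉ Y.
Suppose n ∉ Y: no assignment then satisfies all the clues, so n ∈ Y.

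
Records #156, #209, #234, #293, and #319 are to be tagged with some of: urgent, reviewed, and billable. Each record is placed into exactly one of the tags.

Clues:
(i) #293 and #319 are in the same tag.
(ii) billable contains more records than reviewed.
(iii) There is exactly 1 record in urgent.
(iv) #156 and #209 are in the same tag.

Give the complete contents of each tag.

urgent = {#234}; reviewed = {}; billable = {#156, #209, #293, #319}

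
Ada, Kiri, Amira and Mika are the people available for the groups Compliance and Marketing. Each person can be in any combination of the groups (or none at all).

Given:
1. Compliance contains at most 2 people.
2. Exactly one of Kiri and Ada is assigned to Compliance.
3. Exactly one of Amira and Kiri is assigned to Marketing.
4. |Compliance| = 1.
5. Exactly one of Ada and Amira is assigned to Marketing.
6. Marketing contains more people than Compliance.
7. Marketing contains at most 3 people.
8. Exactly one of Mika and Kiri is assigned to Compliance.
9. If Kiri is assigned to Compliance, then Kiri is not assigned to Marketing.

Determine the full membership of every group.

Compliance = {Kiri}; Marketing = {Amira, Mika}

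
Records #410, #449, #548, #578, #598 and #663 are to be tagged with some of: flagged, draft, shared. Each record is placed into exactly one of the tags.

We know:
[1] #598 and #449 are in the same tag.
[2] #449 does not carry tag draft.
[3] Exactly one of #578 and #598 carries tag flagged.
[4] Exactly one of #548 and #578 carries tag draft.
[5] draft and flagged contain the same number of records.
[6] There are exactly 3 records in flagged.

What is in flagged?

flagged = {#449, #548, #598}

From (2): #449 ∉ draft.
(1): #598 matches #449: #598 ∉ draft.
Suppose #410 ∈ flagged: no assignment then satisfies all the clues, so #410 ∉ flagged.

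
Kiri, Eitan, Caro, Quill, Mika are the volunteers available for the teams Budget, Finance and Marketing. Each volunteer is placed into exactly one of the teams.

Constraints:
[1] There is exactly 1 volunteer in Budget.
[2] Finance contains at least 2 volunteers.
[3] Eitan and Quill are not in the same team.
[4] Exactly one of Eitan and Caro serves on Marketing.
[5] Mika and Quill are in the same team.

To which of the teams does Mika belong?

Mika: Finance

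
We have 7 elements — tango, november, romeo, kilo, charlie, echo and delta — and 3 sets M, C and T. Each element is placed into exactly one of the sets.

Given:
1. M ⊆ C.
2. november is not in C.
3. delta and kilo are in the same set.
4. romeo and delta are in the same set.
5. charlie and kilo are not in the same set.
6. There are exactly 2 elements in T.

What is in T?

T = {charlie, november}

From (2): november ∉ C.
(1) contrapositive: november ∉ M.
Only one set left: november ∈ T.
Suppose tango ∈ T: no assignment then satisfies all the clues, so tango ∉ T.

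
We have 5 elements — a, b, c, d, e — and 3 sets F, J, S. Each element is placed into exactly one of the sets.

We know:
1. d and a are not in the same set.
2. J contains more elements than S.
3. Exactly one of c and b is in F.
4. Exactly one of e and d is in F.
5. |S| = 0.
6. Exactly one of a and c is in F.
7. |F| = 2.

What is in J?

J = {a, b, e}

(5): S already has 0, so the rest are out.
Suppose a ∉ J: no assignment then satisfies all the clues, so a ∈ J.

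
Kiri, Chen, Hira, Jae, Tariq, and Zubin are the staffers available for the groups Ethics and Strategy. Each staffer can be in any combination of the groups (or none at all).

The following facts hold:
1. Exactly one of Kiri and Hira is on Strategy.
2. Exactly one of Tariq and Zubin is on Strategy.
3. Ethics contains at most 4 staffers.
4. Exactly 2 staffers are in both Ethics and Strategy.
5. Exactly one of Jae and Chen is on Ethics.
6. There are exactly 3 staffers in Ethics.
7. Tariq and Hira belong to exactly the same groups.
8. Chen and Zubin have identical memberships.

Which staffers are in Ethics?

Ethics = {Hira, Jae, Tariq}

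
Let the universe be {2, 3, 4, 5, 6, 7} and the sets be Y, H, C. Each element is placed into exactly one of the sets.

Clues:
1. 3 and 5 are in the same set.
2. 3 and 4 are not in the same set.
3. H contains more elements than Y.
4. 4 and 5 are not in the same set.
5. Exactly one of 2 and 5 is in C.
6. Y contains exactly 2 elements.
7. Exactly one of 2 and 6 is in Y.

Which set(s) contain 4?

4: Y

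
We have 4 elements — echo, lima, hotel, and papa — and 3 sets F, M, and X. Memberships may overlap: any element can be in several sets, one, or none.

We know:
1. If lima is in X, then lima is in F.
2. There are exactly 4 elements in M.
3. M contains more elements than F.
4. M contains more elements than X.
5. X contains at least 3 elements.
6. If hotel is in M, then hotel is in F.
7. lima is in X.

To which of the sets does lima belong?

lima: F, M, X

From (7): lima ∈ X.
(1): lima ∈ F.
(2): only 4 candidates remain for M, so all are in.
(6): hotel ∈ F.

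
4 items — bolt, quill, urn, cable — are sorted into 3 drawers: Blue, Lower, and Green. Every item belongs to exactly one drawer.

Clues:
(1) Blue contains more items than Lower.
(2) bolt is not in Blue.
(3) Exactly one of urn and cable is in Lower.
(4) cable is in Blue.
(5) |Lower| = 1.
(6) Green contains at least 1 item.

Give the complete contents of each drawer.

Blue = {cable, quill}; Lower = {urn}; Green = {bolt}

From (2): bolt ∉ Blue.
From (4): cable ∈ Blue.
(3) (exactly one): urn ∈ Lower.
(5): Lower already has 1, so the rest are out.
Only one drawer left: bolt ∈ Green.
Suppose quill ∉ Blue: no assignment then satisfies all the clues, so quill ∈ Blue.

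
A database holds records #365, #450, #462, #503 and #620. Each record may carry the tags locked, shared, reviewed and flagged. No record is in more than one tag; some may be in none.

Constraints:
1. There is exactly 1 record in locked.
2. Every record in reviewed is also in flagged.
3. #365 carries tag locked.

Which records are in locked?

locked = {#365}

From (3): #365 ∈ locked.
(1): locked already has 1, so the rest are out.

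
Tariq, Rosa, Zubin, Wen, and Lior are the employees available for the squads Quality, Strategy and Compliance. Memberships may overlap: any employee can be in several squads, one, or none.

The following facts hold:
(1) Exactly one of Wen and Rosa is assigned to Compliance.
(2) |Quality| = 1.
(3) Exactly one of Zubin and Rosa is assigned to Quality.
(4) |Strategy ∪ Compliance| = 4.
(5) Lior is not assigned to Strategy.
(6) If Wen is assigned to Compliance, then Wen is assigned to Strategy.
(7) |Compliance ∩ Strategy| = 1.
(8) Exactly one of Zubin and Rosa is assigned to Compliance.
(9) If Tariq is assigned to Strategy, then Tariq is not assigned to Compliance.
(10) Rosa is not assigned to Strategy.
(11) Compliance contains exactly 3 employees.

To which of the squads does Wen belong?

Wen: Compliance, Strategy

From (5): Lior ∉ Strategy.
From (10): Rosa ∉ Strategy.
Suppose Wen ∈ Quality: no assignment then satisfies all the clues, so Wen ∉ Quality.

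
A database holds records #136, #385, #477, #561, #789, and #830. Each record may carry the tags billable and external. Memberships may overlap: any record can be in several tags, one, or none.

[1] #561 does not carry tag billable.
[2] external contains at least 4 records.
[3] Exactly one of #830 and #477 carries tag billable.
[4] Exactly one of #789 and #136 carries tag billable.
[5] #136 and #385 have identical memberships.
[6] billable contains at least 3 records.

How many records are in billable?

From (1): #561 ∉ billable.
Suppose #136 ∉ billable: no assignment then satisfies all the clues, so #136 ∈ billable.

3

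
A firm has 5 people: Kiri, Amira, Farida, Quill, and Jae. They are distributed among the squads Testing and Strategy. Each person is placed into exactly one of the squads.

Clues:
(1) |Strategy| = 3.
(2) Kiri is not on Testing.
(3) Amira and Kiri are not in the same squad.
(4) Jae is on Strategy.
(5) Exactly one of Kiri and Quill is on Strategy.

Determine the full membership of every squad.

From (2): Kiri ∉ Testing.
From (4): Jae ∈ Strategy.
Only one squad left: Kiri ∈ Strategy.
(3): Amira ∉ Strategy.
(5) (exactly one): Quill ∉ Strategy.
Only one squad left: Amira ∈ Testing.
Only one squad left: Quill ∈ Testing.
(1): only 3 candidates remain for Strategy, so all are in.

Testing = {Amira, Quill}; Strategy = {Farida, Jae, Kiri}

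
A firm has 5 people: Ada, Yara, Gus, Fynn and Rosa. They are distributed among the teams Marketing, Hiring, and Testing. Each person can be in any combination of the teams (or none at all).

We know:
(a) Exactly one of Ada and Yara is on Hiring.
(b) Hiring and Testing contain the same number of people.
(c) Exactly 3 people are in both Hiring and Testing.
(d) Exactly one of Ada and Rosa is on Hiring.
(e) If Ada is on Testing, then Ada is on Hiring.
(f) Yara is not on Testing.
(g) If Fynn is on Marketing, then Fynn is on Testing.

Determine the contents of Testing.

Testing = {Ada, Fynn, Gus}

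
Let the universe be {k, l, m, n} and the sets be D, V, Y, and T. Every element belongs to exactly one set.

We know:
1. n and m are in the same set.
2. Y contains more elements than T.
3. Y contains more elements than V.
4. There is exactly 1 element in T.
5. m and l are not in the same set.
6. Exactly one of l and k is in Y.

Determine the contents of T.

T = {l}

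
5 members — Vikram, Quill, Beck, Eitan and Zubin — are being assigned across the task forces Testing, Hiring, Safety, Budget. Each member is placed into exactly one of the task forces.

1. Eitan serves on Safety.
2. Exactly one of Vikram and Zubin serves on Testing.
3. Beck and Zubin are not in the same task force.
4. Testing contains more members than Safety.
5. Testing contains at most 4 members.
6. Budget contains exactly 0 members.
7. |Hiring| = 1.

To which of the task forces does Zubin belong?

Zubin: Hiring

From (1): Eitan ∈ Safety.
(6): Budget already has 0, so the rest are out.
Suppose Zubin ∈ Testing: no assignment then satisfies all the clues, so Zubin ∉ Testing.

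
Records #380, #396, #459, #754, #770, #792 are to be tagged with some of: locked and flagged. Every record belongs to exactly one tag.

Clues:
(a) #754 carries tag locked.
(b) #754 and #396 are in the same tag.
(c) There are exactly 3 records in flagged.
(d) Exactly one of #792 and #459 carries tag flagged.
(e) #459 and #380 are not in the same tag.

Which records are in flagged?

flagged = {#380, #770, #792}

From (a): #754 ∈ locked.
(b): #396 matches #754: #396 ∈ locked.
Suppose #380 ∉ flagged: no assignment then satisfies all the clues, so #380 ∈ flagged.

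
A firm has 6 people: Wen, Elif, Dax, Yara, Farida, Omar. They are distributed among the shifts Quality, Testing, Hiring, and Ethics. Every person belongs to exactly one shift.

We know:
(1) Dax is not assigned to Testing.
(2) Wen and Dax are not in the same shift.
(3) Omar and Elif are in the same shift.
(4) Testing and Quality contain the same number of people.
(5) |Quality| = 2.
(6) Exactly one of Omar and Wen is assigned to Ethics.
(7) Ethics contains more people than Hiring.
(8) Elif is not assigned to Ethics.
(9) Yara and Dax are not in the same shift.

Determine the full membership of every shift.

Quality = {Dax, Farida}; Testing = {Elif, Omar}; Hiring = {}; Ethics = {Wen, Yara}

From (1): Dax ∉ Testing.
From (8): Elif ∉ Ethics.
(3): Omar matches Elif: Omar ∉ Ethics.
(6) (exactly one): Wen ∈ Ethics.
(2): Dax ∉ Ethics.
Suppose Elif ∈ Quality: no assignment then satisfies all the clues, so Elif ∉ Quality.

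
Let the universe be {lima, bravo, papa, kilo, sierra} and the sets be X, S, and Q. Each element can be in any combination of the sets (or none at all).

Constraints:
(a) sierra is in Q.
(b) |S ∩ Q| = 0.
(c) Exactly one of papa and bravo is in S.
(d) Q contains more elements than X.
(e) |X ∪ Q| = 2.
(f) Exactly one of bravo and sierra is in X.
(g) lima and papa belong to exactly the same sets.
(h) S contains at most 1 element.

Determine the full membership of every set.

X = {sierra}; S = {bravo}; Q = {kilo, sierra}

From (a): sierra ∈ Q.
Suppose lima ∈ X: no assignment then satisfies all the clues, so lima ∉ X.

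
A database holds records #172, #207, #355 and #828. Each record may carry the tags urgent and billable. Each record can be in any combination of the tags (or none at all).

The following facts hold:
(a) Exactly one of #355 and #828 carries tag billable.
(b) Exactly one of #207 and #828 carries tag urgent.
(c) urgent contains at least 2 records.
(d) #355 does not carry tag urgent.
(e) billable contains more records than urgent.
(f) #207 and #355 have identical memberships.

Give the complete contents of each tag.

urgent = {#172, #828}; billable = {#172, #207, #355}

From (d): #355 ∉ urgent.
(f): #207 matches #355: #207 ∉ urgent.
(b) (exactly one): #828 ∈ urgent.
(c): only 2 candidates remain for urgent, so all are in.
Suppose #172 ∉ billable: no assignment then satisfies all the clues, so #172 ∈ billable.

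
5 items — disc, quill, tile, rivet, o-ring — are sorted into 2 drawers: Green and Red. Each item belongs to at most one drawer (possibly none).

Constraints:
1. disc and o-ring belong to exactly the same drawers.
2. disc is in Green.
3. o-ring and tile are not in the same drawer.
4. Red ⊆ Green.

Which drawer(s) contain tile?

From (2): disc ∈ Green.
(1): o-ring matches disc: o-ring ∈ Green.
(3): tile ∉ Green.
(4) contrapositive: tile ∉ Red.

tile: none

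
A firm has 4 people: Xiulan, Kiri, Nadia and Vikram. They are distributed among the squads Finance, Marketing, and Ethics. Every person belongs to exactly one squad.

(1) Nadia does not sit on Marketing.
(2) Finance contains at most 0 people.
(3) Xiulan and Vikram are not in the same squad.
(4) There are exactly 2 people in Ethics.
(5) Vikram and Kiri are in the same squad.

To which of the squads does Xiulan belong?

Xiulan: Ethics

From (1): Nadia ∉ Marketing.
(2): Finance already has 0, so the rest are out.
Only one squad left: Nadia ∈ Ethics.
Suppose Xiulan ∈ Marketing: no assignment then satisfies all the clues, so Xiulan ∉ Marketing.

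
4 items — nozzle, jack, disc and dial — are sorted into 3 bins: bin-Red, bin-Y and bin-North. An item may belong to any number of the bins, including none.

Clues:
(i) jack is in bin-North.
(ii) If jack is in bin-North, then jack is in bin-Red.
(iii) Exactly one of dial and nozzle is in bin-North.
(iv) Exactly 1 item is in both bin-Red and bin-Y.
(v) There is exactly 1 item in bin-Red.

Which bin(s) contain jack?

From (i): jack ∈ bin-North.
(ii): jack ∈ bin-Red.
(v): bin-Red already has 1, so the rest are out.
Suppose jack ∉ bin-Y: no assignment then satisfies all the clues, so jack ∈ bin-Y.

jack: bin-North, bin-Red, bin-Y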